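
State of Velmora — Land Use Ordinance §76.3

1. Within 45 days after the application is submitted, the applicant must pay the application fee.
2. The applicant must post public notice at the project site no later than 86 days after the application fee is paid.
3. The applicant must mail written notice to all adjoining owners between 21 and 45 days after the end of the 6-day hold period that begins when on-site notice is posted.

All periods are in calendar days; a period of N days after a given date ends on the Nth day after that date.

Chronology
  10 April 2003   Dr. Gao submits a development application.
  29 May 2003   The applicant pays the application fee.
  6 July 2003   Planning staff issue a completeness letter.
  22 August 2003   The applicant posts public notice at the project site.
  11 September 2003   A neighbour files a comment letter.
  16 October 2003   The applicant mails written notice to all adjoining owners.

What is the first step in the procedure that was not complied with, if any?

Step 1

Step 1: 45 days after 10 April 2003 (when the application is submitted) is 25 May 2003; not done until 29 May 2003, 4 days after the deadline.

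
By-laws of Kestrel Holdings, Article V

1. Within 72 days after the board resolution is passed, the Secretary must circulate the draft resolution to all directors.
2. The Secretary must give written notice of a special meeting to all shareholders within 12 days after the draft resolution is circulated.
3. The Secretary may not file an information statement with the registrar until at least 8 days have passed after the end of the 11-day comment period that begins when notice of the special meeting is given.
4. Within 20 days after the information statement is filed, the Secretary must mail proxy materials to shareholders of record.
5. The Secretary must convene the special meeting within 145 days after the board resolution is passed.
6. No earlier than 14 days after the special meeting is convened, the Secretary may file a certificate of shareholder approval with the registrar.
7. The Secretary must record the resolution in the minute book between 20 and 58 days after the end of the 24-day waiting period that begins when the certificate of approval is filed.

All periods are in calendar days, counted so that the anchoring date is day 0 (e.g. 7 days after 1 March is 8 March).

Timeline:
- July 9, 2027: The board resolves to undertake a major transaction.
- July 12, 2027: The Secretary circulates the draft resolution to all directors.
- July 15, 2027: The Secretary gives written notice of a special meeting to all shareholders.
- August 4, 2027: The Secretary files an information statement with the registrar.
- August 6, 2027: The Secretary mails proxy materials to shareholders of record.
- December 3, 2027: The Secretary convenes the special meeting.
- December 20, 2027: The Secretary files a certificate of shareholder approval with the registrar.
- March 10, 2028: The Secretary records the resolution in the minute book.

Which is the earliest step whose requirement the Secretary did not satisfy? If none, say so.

Step 5

(1) due by July 9, 2027 + 72 days = September 19, 2027; done July 12, 2027 — timely.
(2) due by July 12, 2027 + 12 days = July 24, 2027; completed July 15, 2027, before the deadline.
(3) permitted from July 26, 2027 + 8 days = August 3, 2027 onward; done August 4, 2027 — permitted.
(4) due by August 4, 2027 + 20 days = August 24, 2027; completed August 6, 2027, before the deadline.
(5) due by July 9, 2027 + 145 days = December 1, 2027; not done until December 3, 2027, 2 days after the deadline.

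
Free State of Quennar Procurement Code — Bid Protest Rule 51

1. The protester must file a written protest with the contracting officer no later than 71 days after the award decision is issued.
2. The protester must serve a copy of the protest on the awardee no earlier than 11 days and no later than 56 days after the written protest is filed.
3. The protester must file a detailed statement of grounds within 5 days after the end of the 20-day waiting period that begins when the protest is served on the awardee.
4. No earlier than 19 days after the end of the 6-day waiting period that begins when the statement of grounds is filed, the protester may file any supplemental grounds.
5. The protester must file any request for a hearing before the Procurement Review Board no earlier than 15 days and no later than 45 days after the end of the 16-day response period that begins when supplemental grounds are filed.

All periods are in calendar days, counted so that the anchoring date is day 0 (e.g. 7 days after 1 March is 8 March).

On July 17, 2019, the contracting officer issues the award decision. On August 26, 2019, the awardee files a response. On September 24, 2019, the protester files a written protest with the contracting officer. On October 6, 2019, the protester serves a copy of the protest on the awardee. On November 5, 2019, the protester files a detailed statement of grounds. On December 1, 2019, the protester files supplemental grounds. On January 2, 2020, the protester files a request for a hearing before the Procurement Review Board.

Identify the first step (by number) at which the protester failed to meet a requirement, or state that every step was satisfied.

Step 3

(1) due by July 17, 2019 + 71 days = September 26, 2019; done September 24, 2019 — timely.
(2) the permitted window runs from September 24, 2019 + 11 = October 5, 2019 to September 24, 2019 + 56 = November 19, 2019; done October 6, 2019, which is between those dates.
(3) due by October 26, 2019 + 5 days = October 31, 2019; done November 5, 2019 — 5 days late.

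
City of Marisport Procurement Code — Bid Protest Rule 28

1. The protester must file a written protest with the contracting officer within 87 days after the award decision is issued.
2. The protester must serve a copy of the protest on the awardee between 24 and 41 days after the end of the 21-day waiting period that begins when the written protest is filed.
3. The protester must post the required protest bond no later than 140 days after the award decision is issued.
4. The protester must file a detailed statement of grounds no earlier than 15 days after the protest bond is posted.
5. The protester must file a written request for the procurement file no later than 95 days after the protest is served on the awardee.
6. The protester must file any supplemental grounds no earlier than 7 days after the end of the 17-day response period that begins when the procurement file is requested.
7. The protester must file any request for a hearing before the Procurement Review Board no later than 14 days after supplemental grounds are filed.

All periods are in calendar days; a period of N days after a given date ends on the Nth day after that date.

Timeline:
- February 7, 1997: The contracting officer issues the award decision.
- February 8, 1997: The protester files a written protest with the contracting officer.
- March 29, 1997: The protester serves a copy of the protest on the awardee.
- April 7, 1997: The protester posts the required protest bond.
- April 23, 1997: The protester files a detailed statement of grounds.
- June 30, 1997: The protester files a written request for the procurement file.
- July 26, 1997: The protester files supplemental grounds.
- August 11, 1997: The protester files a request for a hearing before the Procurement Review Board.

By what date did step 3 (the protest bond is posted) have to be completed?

Step 3 runs from February 7, 1997, when the award decision is issued. 140 days after February 7, 1997 is June 27, 1997.

June 27, 1997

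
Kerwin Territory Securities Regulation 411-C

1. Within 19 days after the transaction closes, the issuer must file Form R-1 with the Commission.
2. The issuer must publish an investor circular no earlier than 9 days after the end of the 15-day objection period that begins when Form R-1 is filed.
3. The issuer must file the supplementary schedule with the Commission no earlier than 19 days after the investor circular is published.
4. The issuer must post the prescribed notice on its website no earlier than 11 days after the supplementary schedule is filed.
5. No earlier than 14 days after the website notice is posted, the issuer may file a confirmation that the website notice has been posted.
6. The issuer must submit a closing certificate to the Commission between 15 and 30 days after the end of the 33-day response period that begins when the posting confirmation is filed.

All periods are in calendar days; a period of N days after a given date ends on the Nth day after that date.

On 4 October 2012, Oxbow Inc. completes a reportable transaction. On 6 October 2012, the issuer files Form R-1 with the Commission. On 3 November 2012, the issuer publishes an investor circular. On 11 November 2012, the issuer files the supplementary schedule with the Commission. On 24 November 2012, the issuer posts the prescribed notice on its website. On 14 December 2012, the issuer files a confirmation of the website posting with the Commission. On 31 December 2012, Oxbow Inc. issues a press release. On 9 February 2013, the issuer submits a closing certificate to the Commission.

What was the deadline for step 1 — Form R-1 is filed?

Step 1 runs from 4 October 2012, when the transaction closes. 19 days after 4 October 2012 is 23 October 2012.

23 October 2012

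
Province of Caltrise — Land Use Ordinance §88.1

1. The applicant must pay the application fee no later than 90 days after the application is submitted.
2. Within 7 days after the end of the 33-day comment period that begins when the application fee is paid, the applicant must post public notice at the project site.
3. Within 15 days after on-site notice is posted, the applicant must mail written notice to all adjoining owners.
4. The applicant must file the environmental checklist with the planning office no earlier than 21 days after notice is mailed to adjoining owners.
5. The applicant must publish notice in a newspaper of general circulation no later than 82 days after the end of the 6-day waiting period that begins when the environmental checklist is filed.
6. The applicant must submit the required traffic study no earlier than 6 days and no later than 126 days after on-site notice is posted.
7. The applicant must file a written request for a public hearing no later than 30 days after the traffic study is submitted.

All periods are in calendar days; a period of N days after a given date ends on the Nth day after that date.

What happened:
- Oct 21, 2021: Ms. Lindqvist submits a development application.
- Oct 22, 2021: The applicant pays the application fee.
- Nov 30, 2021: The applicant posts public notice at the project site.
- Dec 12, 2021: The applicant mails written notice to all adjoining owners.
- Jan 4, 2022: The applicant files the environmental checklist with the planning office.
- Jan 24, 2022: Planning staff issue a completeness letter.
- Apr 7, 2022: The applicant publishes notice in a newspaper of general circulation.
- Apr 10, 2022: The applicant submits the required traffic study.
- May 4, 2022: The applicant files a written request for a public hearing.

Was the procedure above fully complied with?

No

Step 1 — counting 90 days from Oct 21, 2021 (when the application is submitted) gives a deadline of Jan 19, 2022; completed Oct 22, 2021, before the deadline.
Step 2 — counting 7 days from Nov 24, 2021 (end of the 33-day comment period, which began when the application fee is paid on Oct 22, 2021) gives a deadline of Dec 1, 2021; Nov 30, 2021 is within that limit.
Step 3 — counting 15 days from Nov 30, 2021 (when on-site notice is posted) gives a deadline of Dec 15, 2021; completed Dec 12, 2021, before the deadline.
Step 4 — must wait 21 days from Dec 12, 2021 (when notice is mailed to adjoining owners), so not before Jan 2, 2022; Jan 4, 2022 is on or after that date.
Step 5 — counting 82 days from Jan 10, 2022 (end of the 6-day waiting period, which began when the environmental checklist is filed on Jan 4, 2022) gives a deadline of Apr 2, 2022; done Apr 7, 2022 — 5 days late.
No need to go further; step 5 was not satisfied.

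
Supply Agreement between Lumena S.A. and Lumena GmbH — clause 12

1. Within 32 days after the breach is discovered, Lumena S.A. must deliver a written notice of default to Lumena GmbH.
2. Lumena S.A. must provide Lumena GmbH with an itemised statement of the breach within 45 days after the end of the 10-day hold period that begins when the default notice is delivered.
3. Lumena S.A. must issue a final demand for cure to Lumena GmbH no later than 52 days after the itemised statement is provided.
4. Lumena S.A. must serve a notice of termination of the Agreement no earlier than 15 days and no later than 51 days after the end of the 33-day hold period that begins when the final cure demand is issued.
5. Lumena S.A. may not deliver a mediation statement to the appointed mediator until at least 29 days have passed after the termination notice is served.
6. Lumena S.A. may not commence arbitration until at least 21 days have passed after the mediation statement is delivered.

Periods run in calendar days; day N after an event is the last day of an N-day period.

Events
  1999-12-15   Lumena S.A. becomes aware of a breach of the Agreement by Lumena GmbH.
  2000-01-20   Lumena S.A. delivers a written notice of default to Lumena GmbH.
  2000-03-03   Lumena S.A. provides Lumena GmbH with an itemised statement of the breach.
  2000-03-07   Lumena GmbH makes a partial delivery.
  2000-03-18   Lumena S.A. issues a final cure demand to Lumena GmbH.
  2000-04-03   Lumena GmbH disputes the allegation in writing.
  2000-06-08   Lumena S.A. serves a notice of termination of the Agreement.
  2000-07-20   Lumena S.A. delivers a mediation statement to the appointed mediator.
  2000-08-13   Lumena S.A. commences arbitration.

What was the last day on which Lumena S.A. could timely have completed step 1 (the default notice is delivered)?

Step 1 runs from 1999-12-15, when the breach is discovered. 32 days after 1999-12-15 is 2000-01-16.

2000-01-16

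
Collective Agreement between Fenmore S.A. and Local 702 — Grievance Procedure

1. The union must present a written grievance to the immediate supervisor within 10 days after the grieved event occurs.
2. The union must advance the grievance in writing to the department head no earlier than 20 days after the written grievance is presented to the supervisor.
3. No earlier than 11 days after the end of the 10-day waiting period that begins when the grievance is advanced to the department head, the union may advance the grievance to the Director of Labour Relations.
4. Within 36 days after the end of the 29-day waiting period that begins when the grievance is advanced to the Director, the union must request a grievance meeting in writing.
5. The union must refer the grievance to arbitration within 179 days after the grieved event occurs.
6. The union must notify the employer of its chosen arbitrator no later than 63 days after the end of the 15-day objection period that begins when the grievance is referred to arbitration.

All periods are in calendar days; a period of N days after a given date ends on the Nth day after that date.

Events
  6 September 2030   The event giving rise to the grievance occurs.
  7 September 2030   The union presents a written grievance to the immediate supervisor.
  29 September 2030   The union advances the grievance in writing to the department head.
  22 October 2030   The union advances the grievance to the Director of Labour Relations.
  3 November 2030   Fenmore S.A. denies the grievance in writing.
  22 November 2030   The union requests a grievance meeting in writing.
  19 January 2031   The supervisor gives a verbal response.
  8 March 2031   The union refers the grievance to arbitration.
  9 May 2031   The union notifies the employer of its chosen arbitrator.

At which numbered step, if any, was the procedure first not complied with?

(1) due by 6 September 2030 + 10 days = 16 September 2030; 7 September 2030 is within that limit.
(2) permitted from 7 September 2030 + 20 days = 27 September 2030 onward; done 29 September 2030, after the minimum wait.
(3) permitted from 9 October 2030 + 11 days = 20 October 2030 onward; 22 October 2030 is on or after that date.
(4) due by 20 November 2030 + 36 days = 26 December 2030; done 22 November 2030 — timely.
(5) due by 6 September 2030 + 179 days = 4 March 2031; not done until 8 March 2031, 4 days after the deadline.

Step 5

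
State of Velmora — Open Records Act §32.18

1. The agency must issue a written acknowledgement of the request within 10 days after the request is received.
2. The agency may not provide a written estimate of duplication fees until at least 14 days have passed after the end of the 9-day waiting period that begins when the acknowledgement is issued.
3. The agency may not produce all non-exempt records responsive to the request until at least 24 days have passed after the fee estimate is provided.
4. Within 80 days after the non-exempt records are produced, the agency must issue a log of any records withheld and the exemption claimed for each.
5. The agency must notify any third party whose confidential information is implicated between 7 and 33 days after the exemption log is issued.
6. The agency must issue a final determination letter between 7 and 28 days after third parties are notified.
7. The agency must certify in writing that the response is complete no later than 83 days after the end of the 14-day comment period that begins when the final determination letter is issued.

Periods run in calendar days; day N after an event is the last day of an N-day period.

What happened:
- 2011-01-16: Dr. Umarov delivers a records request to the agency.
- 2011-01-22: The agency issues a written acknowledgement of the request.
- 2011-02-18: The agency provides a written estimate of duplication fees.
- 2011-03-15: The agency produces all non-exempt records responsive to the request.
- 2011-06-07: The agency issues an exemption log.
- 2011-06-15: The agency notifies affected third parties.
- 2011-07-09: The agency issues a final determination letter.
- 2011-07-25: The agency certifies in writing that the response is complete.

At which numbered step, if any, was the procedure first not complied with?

Step 1 — counting 10 days from 2011-01-16 (when the request is received) gives a deadline of 2011-01-26; completed 2011-01-22, before the deadline.
Step 2 — must wait 14 days from 2011-01-31 (end of the 9-day waiting period, which began when the acknowledgement is issued on 2011-01-22), so not before 2011-02-14; done 2011-02-18 — permitted.
Step 3 — must wait 24 days from 2011-02-18 (when the fee estimate is provided), so not before 2011-03-14; done 2011-03-15, after the minimum wait.
Step 4 — counting 80 days from 2011-03-15 (when the non-exempt records are produced) gives a deadline of 2011-06-03; 2011-06-07 misses that deadline by 4 days.
That is the first point of non-compliance.

Step 4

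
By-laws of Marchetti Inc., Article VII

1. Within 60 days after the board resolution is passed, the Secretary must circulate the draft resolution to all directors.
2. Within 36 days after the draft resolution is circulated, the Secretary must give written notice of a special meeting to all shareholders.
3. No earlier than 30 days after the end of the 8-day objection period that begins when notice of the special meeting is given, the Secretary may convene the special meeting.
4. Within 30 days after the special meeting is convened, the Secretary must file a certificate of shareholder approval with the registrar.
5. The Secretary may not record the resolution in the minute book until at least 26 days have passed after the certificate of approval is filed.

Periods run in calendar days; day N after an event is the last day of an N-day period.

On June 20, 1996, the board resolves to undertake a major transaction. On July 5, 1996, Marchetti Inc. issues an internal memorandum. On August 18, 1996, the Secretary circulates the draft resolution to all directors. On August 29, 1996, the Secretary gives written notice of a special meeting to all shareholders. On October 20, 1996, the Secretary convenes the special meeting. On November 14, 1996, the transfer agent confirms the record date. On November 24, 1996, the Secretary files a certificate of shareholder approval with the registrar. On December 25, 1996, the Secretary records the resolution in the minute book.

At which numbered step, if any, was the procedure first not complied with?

Step 4

(1) due by June 20, 1996 + 60 days = August 19, 1996; August 18, 1996 is within that limit.
(2) due by August 18, 1996 + 36 days = September 23, 1996; completed August 29, 1996, before the deadline.
(3) permitted from September 6, 1996 + 30 days = October 6, 1996 onward; done October 20, 1996, after the minimum wait.
(4) due by October 20, 1996 + 30 days = November 19, 1996; November 24, 1996 misses that deadline by 5 days.
Later steps need not be reached.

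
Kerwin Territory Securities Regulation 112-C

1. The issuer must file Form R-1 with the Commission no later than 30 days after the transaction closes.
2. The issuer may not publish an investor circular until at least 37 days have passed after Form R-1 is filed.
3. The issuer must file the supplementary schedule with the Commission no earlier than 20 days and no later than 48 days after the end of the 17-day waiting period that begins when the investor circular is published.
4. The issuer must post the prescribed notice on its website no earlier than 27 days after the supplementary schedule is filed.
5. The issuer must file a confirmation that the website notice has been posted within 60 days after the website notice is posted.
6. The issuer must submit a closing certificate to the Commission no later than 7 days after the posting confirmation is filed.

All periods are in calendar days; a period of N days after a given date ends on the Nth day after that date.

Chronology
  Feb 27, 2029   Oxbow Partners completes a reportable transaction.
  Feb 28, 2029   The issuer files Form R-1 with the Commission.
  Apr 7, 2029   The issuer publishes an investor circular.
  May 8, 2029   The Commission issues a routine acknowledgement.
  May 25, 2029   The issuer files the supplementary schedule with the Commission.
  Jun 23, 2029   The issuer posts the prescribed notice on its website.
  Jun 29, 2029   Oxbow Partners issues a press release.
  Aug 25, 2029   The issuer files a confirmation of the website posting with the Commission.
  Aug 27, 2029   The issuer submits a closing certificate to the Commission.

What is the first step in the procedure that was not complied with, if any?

Step 5

Step 1 — counting 30 days from Feb 27, 2029 (when the transaction closes) gives a deadline of Mar 29, 2029; completed Feb 28, 2029, before the deadline.
Step 2 — must wait 37 days from Feb 28, 2029 (when Form R-1 is filed), so not before Apr 6, 2029; done Apr 7, 2029 — permitted.
Step 3 — 20 and 48 days from Apr 24, 2029 (end of the 17-day waiting period, which began when the investor circular is published on Apr 7, 2029) are May 14, 2029 and Jun 11, 2029 respectively; done May 25, 2029 — within the window.
Step 4 — must wait 27 days from May 25, 2029 (when the supplementary schedule is filed), so not before Jun 21, 2029; Jun 23, 2029 is on or after that date.
Step 5 — counting 60 days from Jun 23, 2029 (when the website notice is posted) gives a deadline of Aug 22, 2029; not done until Aug 25, 2029, 3 days after the deadline.
That is the first point of non-compliance.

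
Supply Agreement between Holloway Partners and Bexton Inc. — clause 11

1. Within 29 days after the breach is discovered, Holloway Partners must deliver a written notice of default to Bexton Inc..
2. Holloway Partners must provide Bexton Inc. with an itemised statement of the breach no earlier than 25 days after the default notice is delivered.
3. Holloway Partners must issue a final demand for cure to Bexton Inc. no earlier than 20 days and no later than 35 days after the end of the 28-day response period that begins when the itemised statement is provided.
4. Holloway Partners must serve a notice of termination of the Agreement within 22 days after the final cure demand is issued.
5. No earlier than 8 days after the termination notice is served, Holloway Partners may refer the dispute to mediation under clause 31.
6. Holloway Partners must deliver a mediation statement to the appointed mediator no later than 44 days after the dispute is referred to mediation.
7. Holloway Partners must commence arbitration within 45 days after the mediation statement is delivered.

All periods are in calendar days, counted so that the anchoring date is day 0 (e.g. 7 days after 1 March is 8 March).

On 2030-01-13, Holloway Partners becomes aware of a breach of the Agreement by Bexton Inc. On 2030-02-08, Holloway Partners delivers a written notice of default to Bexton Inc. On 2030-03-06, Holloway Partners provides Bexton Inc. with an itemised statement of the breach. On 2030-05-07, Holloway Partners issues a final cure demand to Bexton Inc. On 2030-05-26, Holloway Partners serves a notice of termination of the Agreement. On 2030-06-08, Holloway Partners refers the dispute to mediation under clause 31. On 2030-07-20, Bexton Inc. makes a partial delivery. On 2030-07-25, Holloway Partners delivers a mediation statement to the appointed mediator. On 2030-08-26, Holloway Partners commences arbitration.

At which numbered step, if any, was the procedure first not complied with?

Step 1 — counting 29 days from 2030-01-13 (when the breach is discovered) gives a deadline of 2030-02-11; 2030-02-08 is within that limit.
Step 2 — must wait 25 days from 2030-02-08 (when the default notice is delivered), so not before 2030-03-05; done 2030-03-06, after the minimum wait.
Step 3 — 20 and 35 days from 2030-04-03 (end of the 28-day response period, which began when the itemised statement is provided on 2030-03-06) are 2030-04-23 and 2030-05-08 respectively; 2030-05-07 falls inside that range.
Step 4 — counting 22 days from 2030-05-07 (when the final cure demand is issued) gives a deadline of 2030-05-29; completed 2030-05-26, before the deadline.
Step 5 — must wait 8 days from 2030-05-26 (when the termination notice is served), so not before 2030-06-03; done 2030-06-08, after the minimum wait.
Step 6 — counting 44 days from 2030-06-08 (when the dispute is referred to mediation) gives a deadline of 2030-07-22; not done until 2030-07-25, 3 days after the deadline.

Step 6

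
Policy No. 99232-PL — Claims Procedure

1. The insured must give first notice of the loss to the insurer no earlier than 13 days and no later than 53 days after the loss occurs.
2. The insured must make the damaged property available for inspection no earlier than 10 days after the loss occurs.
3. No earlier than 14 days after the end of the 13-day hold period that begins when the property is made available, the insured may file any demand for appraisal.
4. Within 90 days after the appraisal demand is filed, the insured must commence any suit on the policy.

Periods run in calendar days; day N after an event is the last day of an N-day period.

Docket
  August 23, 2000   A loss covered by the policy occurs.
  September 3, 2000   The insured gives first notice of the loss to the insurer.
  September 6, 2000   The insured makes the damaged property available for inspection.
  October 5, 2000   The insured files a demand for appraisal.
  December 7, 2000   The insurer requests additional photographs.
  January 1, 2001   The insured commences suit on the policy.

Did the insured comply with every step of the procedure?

No

Step 1: the window is 13–53 days after August 23, 2000 (when the loss occurs), so September 5, 2000 through October 15, 2000; done September 3, 2000 — 2 days before the window opened.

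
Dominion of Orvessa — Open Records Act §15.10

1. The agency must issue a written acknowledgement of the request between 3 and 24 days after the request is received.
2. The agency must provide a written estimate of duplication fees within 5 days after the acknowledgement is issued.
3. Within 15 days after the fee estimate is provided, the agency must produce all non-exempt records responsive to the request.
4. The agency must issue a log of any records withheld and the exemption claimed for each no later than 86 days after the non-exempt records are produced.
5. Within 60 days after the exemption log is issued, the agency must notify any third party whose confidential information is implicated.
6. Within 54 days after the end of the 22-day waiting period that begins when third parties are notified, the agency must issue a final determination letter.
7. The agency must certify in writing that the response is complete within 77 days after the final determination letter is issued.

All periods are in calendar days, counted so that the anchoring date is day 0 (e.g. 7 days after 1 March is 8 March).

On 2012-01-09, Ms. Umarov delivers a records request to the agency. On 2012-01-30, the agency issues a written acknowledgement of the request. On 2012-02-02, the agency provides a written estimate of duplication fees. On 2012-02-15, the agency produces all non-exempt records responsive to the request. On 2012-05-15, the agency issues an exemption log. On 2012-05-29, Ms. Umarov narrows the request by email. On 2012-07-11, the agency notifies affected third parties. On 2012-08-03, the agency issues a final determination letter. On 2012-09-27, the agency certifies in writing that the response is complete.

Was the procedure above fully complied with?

No

Step 1 — 3 and 24 days from 2012-01-09 (when the request is received) are 2012-01-12 and 2012-02-02 respectively; 2012-01-30 falls inside that range.
Step 2 — counting 5 days from 2012-01-30 (when the acknowledgement is issued) gives a deadline of 2012-02-04; 2012-02-02 is within that limit.
Step 3 — counting 15 days from 2012-02-02 (when the fee estimate is provided) gives a deadline of 2012-02-17; completed 2012-02-15, before the deadline.
Step 4 — counting 86 days from 2012-02-15 (when the non-exempt records are produced) gives a deadline of 2012-05-11; not done until 2012-05-15, 4 days after the deadline.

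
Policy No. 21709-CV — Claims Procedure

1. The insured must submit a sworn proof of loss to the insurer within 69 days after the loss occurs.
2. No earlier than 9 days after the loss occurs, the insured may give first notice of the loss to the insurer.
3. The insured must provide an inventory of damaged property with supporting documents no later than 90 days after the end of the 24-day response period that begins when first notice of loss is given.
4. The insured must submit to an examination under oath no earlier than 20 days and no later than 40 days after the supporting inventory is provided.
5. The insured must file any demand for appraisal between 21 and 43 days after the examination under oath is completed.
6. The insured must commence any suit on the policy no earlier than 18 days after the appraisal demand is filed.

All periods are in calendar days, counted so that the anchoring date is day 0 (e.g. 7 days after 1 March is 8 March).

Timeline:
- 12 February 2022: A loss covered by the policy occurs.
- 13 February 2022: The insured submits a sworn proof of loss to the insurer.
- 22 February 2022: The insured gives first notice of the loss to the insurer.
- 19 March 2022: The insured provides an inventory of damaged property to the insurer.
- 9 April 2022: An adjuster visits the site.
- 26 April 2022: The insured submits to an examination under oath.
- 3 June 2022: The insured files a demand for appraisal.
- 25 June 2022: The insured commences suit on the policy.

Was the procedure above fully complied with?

(1) due by 12 February 2022 + 69 days = 22 April 2022; 13 February 2022 is within that limit.
(2) permitted from 12 February 2022 + 9 days = 21 February 2022 onward; done 22 February 2022, after the minimum wait.
(3) due by 18 March 2022 + 90 days = 16 June 2022; done 19 March 2022 — timely.
(4) the permitted window runs from 19 March 2022 + 20 = 8 April 2022 to 19 March 2022 + 40 = 28 April 2022; done 26 April 2022 — within the window.
(5) the permitted window runs from 26 April 2022 + 21 = 17 May 2022 to 26 April 2022 + 43 = 8 June 2022; 3 June 2022 falls inside that range.
(6) permitted from 3 June 2022 + 18 days = 21 June 2022 onward; done 25 June 2022 — permitted.

Yes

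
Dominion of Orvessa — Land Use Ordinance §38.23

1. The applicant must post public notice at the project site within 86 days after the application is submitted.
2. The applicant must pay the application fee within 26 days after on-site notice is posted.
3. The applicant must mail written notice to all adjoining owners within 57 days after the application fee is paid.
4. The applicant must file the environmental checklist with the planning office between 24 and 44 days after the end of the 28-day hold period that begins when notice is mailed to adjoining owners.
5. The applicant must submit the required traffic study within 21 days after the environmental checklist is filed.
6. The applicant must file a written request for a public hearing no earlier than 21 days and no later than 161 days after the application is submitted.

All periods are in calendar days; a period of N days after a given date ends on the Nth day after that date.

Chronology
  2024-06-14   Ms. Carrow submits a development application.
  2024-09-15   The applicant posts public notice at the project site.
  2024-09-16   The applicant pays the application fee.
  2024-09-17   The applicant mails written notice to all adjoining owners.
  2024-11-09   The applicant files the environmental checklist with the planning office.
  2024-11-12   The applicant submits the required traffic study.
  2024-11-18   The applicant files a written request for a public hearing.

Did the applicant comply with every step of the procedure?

No

(1) due by 2024-06-14 + 86 days = 2024-09-08; not done until 2024-09-15, 7 days after the deadline.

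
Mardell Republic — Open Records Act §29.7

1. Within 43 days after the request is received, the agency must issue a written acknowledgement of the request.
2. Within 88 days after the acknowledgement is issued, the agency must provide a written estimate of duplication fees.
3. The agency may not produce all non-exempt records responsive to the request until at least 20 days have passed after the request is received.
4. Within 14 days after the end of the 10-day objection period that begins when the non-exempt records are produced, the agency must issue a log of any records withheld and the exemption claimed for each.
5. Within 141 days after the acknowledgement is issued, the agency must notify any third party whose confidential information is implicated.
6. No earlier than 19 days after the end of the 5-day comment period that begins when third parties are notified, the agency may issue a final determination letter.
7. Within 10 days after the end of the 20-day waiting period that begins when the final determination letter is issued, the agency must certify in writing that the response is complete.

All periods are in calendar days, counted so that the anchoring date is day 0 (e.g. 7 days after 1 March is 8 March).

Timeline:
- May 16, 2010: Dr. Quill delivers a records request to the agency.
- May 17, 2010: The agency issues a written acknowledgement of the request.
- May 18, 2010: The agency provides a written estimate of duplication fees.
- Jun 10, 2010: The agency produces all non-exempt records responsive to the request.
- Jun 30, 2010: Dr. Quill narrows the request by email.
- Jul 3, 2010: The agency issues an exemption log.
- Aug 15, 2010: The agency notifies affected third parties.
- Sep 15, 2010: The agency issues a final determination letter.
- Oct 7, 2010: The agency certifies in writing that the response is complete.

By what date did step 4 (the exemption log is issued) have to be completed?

The non-exempt records are produced on Jun 10, 2010; the 10-day objection period therefore ends Jun 20, 2010, and step 4 runs from that date. 14 days after Jun 20, 2010 is Jul 4, 2010.

Jul 4, 2010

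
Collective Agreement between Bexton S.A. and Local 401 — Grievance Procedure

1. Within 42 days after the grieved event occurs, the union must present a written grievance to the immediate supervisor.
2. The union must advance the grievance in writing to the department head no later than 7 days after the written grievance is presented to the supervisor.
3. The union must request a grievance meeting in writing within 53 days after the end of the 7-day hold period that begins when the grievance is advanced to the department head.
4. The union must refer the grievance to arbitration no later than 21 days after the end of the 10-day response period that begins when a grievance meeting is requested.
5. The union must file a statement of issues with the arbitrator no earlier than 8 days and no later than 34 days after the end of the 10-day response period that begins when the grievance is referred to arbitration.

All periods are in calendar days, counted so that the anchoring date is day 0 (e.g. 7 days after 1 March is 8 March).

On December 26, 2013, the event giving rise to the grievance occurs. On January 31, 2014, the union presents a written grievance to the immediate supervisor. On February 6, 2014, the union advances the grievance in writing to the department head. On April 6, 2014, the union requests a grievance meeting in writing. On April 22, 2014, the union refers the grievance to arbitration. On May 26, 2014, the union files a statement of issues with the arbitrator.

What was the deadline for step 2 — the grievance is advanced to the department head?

Step 2 runs from January 31, 2014, when the written grievance is presented to the supervisor. 7 days after January 31, 2014 is February 7, 2014.

February 7, 2014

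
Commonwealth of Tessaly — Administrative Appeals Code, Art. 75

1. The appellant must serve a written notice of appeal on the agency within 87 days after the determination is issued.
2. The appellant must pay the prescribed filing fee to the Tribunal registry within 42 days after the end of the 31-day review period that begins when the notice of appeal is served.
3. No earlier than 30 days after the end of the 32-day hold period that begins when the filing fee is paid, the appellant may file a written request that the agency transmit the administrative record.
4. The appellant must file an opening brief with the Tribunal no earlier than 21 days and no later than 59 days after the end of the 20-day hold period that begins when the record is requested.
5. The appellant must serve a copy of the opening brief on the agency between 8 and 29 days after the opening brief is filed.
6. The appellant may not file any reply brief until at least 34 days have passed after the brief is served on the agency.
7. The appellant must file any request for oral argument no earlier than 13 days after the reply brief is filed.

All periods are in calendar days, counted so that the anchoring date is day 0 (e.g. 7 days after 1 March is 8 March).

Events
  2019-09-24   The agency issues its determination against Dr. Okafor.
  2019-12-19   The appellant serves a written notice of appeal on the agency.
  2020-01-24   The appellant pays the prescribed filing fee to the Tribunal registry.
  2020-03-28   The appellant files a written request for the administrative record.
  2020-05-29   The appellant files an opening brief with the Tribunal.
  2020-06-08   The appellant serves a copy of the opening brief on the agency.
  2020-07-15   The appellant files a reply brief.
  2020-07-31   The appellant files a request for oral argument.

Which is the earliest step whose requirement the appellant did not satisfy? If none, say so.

Step 1 — counting 87 days from 2019-09-24 (when the determination is issued) gives a deadline of 2019-12-20; 2019-12-19 is within that limit.
Step 2 — counting 42 days from 2020-01-19 (end of the 31-day review period, which began when the notice of appeal is served on 2019-12-19) gives a deadline of 2020-03-01; 2020-01-24 is within that limit.
Step 3 — must wait 30 days from 2020-02-25 (end of the 32-day hold period, which began when the filing fee is paid on 2020-01-24), so not before 2020-03-26; 2020-03-28 is on or after that date.
Step 4 — 21 and 59 days from 2020-04-17 (end of the 20-day hold period, which began when the record is requested on 2020-03-28) are 2020-05-08 and 2020-06-15 respectively; done 2020-05-29 — within the window.
Step 5 — 8 and 29 days from 2020-05-29 (when the opening brief is filed) are 2020-06-06 and 2020-06-27 respectively; 2020-06-08 falls inside that range.
Step 6 — must wait 34 days from 2020-06-08 (when the brief is served on the agency), so not before 2020-07-12; done 2020-07-15, after the minimum wait.
Step 7 — must wait 13 days from 2020-07-15 (when the reply brief is filed), so not before 2020-07-28; done 2020-07-31, after the minimum wait.

None — every step was satisfied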